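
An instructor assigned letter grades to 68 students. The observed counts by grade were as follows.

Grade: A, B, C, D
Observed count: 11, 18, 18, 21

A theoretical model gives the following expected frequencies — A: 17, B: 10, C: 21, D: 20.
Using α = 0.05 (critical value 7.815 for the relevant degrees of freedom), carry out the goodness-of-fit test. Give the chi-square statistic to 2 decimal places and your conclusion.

9.00; reject

χ² = (11−17)²/17 + (18−10)²/10 + (18−21)²/21 + (21−20)²/20
   = 2.118 + 6.400 + 0.429 + 0.050
Sum = 9.00
df = 3. Since 9.00 > 7.815, we reject H₀.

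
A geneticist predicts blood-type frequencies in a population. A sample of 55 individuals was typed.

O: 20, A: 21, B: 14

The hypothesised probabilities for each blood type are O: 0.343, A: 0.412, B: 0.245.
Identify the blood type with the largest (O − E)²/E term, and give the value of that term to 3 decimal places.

A, 0.122

Expected counts E_i = n·p_i: 55×0.343 = 18.865, 55×0.412 = 22.66, 55×0.245 = 13.475.
χ² = (20−18.865)²/18.865 + (21−22.66)²/22.66 + (14−13.475)²/13.475
   = 0.0683 + 0.1216 + 0.0205
The largest term is for A: 0.122.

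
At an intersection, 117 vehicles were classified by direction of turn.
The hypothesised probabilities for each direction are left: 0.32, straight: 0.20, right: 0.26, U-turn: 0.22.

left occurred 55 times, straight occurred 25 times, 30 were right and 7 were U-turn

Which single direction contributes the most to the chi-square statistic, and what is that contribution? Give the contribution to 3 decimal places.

Expected counts E_i = n·p_i: 117×0.32 = 37.44, 117×0.20 = 23.4, 117×0.26 = 30.42, 117×0.22 = 25.74.
left: (55 − 37.44)²/37.44 = 308.3536/37.44 = 8.2359
straight: (25 − 23.4)²/23.4 = 2.56/23.4 = 0.1094
right: (30 − 30.42)²/30.42 = 0.1764/30.42 = 0.0058
U-turn: (7 − 25.74)²/25.74 = 351.1876/25.74 = 13.6437
The largest term is for U-turn: 13.644.

U-turn, 13.644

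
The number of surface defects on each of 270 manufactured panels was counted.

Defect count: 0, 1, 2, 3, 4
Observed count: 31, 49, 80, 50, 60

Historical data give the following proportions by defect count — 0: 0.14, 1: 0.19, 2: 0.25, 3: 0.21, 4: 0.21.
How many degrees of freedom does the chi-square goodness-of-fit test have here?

4

There are k = 5 categories and no parameters were estimated from the data, so df = 5 − 1 = 4.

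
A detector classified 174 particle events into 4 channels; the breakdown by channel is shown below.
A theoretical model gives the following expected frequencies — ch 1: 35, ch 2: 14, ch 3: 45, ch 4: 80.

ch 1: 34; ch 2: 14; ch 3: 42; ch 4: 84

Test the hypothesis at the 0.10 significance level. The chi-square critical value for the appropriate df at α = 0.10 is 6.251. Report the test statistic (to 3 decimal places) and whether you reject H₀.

cat         O        E   (O−E)²/E
ch 1       34       35     0.0286
ch 2       14       14     0.0000
ch 3       42       45     0.2000
ch 4       84       80     0.2000
Sum = 0.429
df = 3. Since 0.429 < 6.251, we do not reject H₀.

0.429; do not reject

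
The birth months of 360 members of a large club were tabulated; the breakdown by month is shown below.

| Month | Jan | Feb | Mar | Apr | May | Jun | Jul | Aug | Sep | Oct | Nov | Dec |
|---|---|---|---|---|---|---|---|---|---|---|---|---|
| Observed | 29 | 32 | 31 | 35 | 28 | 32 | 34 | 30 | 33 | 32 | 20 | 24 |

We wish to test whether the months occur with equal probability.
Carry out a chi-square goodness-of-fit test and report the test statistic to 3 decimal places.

6.800

Expected count for each of the 12 categories: 360/12 = 30.
χ² = (29−30)²/30 + (32−30)²/30 + (31−30)²/30 + (35−30)²/30 + (28−30)²/30 + (32−30)²/30 + (34−30)²/30 + (30−30)²/30 + (33−30)²/30 + (32−30)²/30 + (20−30)²/30 + (24−30)²/30
   = 0.0333 + 0.1333 + 0.0333 + 0.8333 + 0.1333 + 0.1333 + 0.5333 + 0.0000 + 0.3000 + 0.1333 + 3.3333 + 1.2000
Sum = 6.800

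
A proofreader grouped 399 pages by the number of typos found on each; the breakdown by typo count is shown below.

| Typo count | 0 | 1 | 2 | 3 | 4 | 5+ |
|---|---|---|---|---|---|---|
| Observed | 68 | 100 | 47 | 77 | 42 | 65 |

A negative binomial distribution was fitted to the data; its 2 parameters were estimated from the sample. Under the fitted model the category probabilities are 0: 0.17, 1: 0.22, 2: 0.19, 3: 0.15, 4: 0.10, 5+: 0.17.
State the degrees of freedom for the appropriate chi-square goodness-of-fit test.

3

There are k = 6 categories and 2 parameters estimated from the data, so df = 6 − 1 − 2 = 3.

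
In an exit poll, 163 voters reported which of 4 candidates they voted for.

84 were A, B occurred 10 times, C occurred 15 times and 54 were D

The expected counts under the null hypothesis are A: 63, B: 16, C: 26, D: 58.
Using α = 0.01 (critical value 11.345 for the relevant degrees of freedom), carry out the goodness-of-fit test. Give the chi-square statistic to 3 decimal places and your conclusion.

14.180; reject

A: (84 − 63)²/63 = 441/63 = 7.0000
B: (10 − 16)²/16 = 36/16 = 2.2500
C: (15 − 26)²/26 = 121/26 = 4.6538
D: (54 − 58)²/58 = 16/58 = 0.2759
Sum = 14.180
df = 3. Since 14.180 > 11.345, we reject H₀.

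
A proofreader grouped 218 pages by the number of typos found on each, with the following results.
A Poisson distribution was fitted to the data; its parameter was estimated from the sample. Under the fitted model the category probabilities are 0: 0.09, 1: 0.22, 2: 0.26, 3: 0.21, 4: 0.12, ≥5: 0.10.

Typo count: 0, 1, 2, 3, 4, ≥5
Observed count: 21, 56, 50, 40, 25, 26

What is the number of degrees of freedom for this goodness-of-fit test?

There are k = 6 categories and 1 parameter estimated from the data, so df = 6 − 1 − 1 = 4.

4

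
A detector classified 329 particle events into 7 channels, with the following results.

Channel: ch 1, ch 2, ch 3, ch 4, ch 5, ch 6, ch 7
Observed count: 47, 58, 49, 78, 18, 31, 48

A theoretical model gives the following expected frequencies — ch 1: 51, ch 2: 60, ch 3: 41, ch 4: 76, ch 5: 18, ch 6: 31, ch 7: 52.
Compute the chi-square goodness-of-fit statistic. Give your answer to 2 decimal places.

2.30

ch 1: (47 − 51)²/51 = 16/51 = 0.314
ch 2: (58 − 60)²/60 = 4/60 = 0.067
ch 3: (49 − 41)²/41 = 64/41 = 1.561
ch 4: (78 − 76)²/76 = 4/76 = 0.053
ch 5: (18 − 18)²/18 = 0/18 = 0.000
ch 6: (31 − 31)²/31 = 0/31 = 0.000
ch 7: (48 − 52)²/52 = 16/52 = 0.308
Sum = 2.30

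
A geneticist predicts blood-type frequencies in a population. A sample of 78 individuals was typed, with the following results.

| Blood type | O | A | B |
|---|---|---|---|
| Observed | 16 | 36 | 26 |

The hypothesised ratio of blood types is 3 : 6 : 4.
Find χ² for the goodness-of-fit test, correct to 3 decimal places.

Ratio total = 13. Expected counts: 78×3/13 = 18, 78×6/13 = 36, 78×4/13 = 24.
χ² = (16−18)²/18 + (36−36)²/36 + (26−24)²/24
   = 0.2222 + 0.0000 + 0.1667
Sum = 0.389

0.389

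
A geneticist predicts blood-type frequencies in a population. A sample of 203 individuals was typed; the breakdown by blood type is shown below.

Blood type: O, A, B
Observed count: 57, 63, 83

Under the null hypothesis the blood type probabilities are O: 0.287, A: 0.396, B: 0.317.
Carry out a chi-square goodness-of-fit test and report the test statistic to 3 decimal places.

9.193

Expected counts E_i = n·p_i: 203×0.287 = 58.261, 203×0.396 = 80.388, 203×0.317 = 64.351.
O: (57 − 58.261)²/58.261 = 1.590121/58.261 = 0.0273
A: (63 − 80.388)²/80.388 = 302.342544/80.388 = 3.7610
B: (83 − 64.351)²/64.351 = 347.785201/64.351 = 5.4045
Sum = 9.193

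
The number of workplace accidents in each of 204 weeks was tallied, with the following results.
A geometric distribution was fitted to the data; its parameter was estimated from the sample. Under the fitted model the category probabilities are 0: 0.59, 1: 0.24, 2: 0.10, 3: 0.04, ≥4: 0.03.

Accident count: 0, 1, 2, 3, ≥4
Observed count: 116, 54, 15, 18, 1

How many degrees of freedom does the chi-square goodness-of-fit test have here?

3

There are k = 5 categories and 1 parameter estimated from the data, so df = 5 − 1 − 1 = 3.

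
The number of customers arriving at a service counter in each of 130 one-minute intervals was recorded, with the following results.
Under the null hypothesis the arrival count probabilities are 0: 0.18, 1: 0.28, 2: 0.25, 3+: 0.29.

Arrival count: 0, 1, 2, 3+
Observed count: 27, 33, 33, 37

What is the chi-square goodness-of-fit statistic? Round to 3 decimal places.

Expected counts E_i = n·p_i: 130×0.18 = 23.4, 130×0.28 = 36.4, 130×0.25 = 32.5, 130×0.29 = 37.7.
0: (27 − 23.4)²/23.4 = 12.96/23.4 = 0.5538
1: (33 − 36.4)²/36.4 = 11.56/36.4 = 0.3176
2: (33 − 32.5)²/32.5 = 0.25/32.5 = 0.0077
3+: (37 − 37.7)²/37.7 = 0.49/37.7 = 0.0130
Sum = 0.892

0.892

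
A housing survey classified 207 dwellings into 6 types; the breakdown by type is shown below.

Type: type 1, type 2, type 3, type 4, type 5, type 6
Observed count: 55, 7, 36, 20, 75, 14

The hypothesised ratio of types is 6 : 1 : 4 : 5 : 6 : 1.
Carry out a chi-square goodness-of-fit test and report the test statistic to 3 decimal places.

25.296

Ratio total = 23. Expected counts: 207×6/23 = 54, 207×1/23 = 9, 207×4/23 = 36, 207×5/23 = 45, 207×6/23 = 54, 207×1/23 = 9.
type 1: (55 − 54)²/54 = 1/54 = 0.0185
type 2: (7 − 9)²/9 = 4/9 = 0.4444
type 3: (36 − 36)²/36 = 0/36 = 0.0000
type 4: (20 − 45)²/45 = 625/45 = 13.8889
type 5: (75 − 54)²/54 = 441/54 = 8.1667
type 6: (14 − 9)²/9 = 25/9 = 2.7778
Sum = 25.296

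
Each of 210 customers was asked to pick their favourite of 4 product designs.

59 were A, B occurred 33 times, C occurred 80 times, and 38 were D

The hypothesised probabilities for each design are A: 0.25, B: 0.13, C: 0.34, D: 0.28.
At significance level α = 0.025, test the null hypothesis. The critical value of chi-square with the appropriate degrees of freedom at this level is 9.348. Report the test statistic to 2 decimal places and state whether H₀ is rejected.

Expected counts E_i = n·p_i: 210×0.25 = 52.5, 210×0.13 = 27.3, 210×0.34 = 71.4, 210×0.28 = 58.8.
χ² = (59−52.5)²/52.5 + (33−27.3)²/27.3 + (80−71.4)²/71.4 + (38−58.8)²/58.8
   = 0.805 + 1.190 + 1.036 + 7.358
Sum = 10.39
df = 3. Since 10.39 > 9.348, we reject H₀.

10.39; reject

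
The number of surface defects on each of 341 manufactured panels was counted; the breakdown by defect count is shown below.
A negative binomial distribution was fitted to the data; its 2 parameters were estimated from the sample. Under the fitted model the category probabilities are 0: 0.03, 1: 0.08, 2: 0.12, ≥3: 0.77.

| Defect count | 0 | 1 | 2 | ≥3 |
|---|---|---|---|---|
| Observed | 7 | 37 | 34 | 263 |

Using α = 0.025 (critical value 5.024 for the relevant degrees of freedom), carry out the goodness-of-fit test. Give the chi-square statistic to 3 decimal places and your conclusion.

5.654; reject

Expected counts E_i = n·p_i: 341×0.03 = 10.23, 341×0.08 = 27.28, 341×0.12 = 40.92, 341×0.77 = 262.57.
0: (7 − 10.23)²/10.23 = 10.4329/10.23 = 1.0198
1: (37 − 27.28)²/27.28 = 94.4784/27.28 = 3.4633
2: (34 − 40.92)²/40.92 = 47.8864/40.92 = 1.1702
≥3: (263 − 262.57)²/262.57 = 0.1849/262.57 = 0.0007
Sum = 5.654
df = 1. Since 5.654 > 5.024, we reject H₀.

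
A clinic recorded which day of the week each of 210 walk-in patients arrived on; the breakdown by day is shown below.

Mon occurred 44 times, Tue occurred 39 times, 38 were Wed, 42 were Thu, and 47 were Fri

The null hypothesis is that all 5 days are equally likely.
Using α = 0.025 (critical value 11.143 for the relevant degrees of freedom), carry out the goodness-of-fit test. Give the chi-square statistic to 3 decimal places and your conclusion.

1.286; do not reject

Under H₀ each category has probability 1/5, so each expected count is 210/5 = 42.
χ² = (44−42)²/42 + (39−42)²/42 + (38−42)²/42 + (42−42)²/42 + (47−42)²/42
   = 0.0952 + 0.2143 + 0.3810 + 0.0000 + 0.5952
Sum = 1.286
df = 4. Since 1.286 < 11.143, we do not reject H₀.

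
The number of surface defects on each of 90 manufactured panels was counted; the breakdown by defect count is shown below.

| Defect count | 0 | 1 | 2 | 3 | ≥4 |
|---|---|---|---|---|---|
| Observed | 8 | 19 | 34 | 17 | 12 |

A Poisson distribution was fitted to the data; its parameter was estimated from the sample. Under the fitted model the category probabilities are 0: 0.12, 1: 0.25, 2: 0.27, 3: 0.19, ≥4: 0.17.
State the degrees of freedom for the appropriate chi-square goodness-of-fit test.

There are k = 5 categories and 1 parameter estimated from the data, so df = 5 − 1 − 1 = 3.

3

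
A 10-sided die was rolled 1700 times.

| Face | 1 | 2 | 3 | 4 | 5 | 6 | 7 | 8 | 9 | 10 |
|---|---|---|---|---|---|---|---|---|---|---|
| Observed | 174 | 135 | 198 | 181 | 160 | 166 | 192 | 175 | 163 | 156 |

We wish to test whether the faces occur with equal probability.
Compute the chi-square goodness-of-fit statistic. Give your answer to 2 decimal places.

Expected count for each of the 10 categories: 1700/10 = 170.
χ² = (174−170)²/170 + (135−170)²/170 + (198−170)²/170 + (181−170)²/170 + (160−170)²/170 + (166−170)²/170 + (192−170)²/170 + (175−170)²/170 + (163−170)²/170 + (156−170)²/170
   = 0.094 + 7.206 + 4.612 + 0.712 + 0.588 + 0.094 + 2.847 + 0.147 + 0.288 + 1.153
Sum = 17.74

17.74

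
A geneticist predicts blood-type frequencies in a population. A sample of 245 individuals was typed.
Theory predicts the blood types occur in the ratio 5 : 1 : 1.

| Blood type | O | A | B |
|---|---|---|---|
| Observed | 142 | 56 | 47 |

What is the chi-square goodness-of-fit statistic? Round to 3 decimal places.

22.937

Ratio total = 7. Expected counts: 245×5/7 = 175, 245×1/7 = 35, 245×1/7 = 35.
cat         O        E   (O−E)²/E
O         142      175     6.2229
A          56       35    12.6000
B          47       35     4.1143
Sum = 22.937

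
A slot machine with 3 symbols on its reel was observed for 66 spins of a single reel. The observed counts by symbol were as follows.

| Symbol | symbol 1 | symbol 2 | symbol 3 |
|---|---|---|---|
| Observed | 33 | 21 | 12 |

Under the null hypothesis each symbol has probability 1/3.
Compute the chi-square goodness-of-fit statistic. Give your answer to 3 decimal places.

Under H₀ each category has probability 1/3, so each expected count is 66/3 = 22.
cat           O        E   (O−E)²/E
symbol 1     33       22     5.5000
symbol 2     21       22     0.0455
symbol 3     12       22     4.5455
Sum = 10.091

10.091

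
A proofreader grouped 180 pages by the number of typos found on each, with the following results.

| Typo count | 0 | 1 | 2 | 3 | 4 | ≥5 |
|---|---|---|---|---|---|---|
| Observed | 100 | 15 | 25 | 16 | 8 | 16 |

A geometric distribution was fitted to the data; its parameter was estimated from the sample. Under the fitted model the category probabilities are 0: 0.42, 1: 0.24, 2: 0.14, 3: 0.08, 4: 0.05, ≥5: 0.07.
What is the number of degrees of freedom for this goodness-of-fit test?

4

There are k = 6 categories and 1 parameter estimated from the data, so df = 6 − 1 − 1 = 4.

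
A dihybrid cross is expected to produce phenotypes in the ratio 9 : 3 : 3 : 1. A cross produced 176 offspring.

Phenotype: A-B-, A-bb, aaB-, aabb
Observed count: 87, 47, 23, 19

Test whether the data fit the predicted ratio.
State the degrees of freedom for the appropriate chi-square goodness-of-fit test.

3

There are k = 4 categories and no parameters were estimated from the data, so df = 4 − 1 = 3.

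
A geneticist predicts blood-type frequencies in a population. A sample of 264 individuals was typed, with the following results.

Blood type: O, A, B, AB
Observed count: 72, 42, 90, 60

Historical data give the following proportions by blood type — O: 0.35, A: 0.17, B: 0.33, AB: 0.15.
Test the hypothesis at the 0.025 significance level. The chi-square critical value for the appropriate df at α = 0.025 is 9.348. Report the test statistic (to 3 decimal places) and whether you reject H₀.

Expected counts E_i = n·p_i: 264×0.35 = 92.4, 264×0.17 = 44.88, 264×0.33 = 87.12, 264×0.15 = 39.6.
χ² = (72−92.4)²/92.4 + (42−44.88)²/44.88 + (90−87.12)²/87.12 + (60−39.6)²/39.6
   = 4.5039 + 0.1848 + 0.0952 + 10.5091
Sum = 15.293
df = 3. Since 15.293 > 9.348, we reject H₀.

15.293; reject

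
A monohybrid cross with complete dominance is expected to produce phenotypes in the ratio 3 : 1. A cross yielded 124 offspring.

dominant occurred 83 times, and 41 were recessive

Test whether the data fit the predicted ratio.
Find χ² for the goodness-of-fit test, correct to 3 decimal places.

4.301

Ratio total = 4. Expected counts: 124×3/4 = 93, 124×1/4 = 31.
cat            O        E   (O−E)²/E
dominant      83       93     1.0753
recessive     41       31     3.2258
Sum = 4.301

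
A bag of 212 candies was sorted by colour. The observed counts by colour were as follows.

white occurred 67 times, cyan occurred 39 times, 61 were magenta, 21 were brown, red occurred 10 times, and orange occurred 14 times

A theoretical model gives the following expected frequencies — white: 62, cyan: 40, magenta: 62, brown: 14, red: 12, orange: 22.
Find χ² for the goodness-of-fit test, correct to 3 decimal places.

7.187

cat          O        E   (O−E)²/E
white       67       62     0.4032
cyan        39       40     0.0250
magenta     61       62     0.0161
brown       21       14     3.5000
red         10       12     0.3333
orange      14       22     2.9091
Sum = 7.187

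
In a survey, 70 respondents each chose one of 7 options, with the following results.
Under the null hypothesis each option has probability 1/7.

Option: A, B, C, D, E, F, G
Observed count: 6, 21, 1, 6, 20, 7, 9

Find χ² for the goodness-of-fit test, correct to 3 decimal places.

Expected count for each of the 7 categories: 70/7 = 10.
cat         O        E   (O−E)²/E
A           6       10     1.6000
B          21       10    12.1000
C           1       10     8.1000
D           6       10     1.6000
E          20       10    10.0000
F           7       10     0.9000
G           9       10     0.1000
Sum = 34.400

34.400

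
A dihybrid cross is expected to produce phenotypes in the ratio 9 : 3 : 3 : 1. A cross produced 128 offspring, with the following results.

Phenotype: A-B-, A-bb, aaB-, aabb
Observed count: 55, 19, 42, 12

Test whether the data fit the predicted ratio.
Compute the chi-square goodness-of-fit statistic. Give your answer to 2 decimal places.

Ratio total = 16. Expected counts: 128×9/16 = 72, 128×3/16 = 24, 128×3/16 = 24, 128×1/16 = 8.
χ² = (55−72)²/72 + (19−24)²/24 + (42−24)²/24 + (12−8)²/8
   = 4.014 + 1.042 + 13.500 + 2.000
Sum = 20.56

20.56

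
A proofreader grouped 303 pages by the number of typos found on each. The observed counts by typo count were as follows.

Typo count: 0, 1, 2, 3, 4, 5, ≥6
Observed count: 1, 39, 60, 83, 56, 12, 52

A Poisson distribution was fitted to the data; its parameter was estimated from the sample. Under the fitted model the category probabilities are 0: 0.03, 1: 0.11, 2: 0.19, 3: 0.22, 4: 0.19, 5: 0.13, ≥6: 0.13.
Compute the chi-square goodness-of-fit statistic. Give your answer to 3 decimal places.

Expected counts E_i = n·p_i: 303×0.03 = 9.09, 303×0.11 = 33.33, 303×0.19 = 57.57, 303×0.22 = 66.66, 303×0.19 = 57.57, 303×0.13 = 39.39, 303×0.13 = 39.39.
cat         O        E   (O−E)²/E
0           1     9.09     7.2000
1          39    33.33     0.9646
2          60    57.57     0.1026
3          83    66.66     4.0053
4          56    57.57     0.0428
5          12    39.39    19.0458
≥6         52    39.39     4.0369
Sum = 35.398

35.398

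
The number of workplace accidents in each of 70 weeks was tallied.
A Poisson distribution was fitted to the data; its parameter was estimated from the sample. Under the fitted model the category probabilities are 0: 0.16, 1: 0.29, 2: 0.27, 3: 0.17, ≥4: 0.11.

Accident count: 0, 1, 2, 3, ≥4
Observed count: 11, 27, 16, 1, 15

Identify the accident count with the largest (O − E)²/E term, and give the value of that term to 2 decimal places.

Expected counts E_i = n·p_i: 70×0.16 = 11.2, 70×0.29 = 20.3, 70×0.27 = 18.9, 70×0.17 = 11.9, 70×0.11 = 7.7.
cat         O        E   (O−E)²/E
0          11     11.2      0.004
1          27     20.3      2.211
2          16     18.9      0.445
3           1     11.9      9.984
≥4         15      7.7      6.921
The largest term is for 3: 9.98.

3, 9.98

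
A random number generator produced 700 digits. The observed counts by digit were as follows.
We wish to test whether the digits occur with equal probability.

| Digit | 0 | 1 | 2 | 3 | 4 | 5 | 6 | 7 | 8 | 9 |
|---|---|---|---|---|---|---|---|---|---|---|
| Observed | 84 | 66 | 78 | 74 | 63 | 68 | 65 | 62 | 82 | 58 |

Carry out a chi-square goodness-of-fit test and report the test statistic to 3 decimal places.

10.314

Under H₀ each category has probability 1/10, so each expected count is 700/10 = 70.
0: (84 − 70)²/70 = 196/70 = 2.8000
1: (66 − 70)²/70 = 16/70 = 0.2286
2: (78 − 70)²/70 = 64/70 = 0.9143
3: (74 − 70)²/70 = 16/70 = 0.2286
4: (63 − 70)²/70 = 49/70 = 0.7000
5: (68 − 70)²/70 = 4/70 = 0.0571
6: (65 − 70)²/70 = 25/70 = 0.3571
7: (62 − 70)²/70 = 64/70 = 0.9143
8: (82 − 70)²/70 = 144/70 = 2.0571
9: (58 − 70)²/70 = 144/70 = 2.0571
Sum = 10.314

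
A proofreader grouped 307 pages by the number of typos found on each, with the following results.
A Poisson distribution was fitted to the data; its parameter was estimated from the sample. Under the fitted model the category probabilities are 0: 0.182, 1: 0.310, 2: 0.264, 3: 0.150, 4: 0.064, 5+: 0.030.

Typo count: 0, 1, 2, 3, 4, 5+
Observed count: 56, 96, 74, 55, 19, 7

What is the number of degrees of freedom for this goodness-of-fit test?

4

There are k = 6 categories and 1 parameter estimated from the data, so df = 6 − 1 − 1 = 4.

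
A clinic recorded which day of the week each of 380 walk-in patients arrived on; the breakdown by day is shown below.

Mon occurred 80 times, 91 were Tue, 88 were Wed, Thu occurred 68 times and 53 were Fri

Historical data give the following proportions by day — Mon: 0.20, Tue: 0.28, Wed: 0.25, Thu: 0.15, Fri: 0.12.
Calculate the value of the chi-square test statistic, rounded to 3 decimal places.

Expected counts E_i = n·p_i: 380×0.20 = 76, 380×0.28 = 106.4, 380×0.25 = 95, 380×0.15 = 57, 380×0.12 = 45.6.
cat         O        E   (O−E)²/E
Mon        80       76     0.2105
Tue        91    106.4     2.2289
Wed        88       95     0.5158
Thu        68       57     2.1228
Fri        53     45.6     1.2009
Sum = 6.279

6.279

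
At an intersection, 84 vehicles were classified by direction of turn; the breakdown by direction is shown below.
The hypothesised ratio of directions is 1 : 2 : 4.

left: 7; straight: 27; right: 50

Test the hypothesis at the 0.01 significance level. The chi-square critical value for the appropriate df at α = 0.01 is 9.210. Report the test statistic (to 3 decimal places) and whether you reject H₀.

2.542; do not reject

Ratio total = 7. Expected counts: 84×1/7 = 12, 84×2/7 = 24, 84×4/7 = 48.
cat           O        E   (O−E)²/E
left          7       12     2.0833
straight     27       24     0.3750
right        50       48     0.0833
Sum = 2.542
df = 2. Since 2.542 < 9.210, we do not reject H₀.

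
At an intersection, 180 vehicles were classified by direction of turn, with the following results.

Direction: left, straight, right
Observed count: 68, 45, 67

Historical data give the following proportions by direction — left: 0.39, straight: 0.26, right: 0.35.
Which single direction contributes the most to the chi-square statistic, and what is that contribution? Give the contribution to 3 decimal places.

Expected counts E_i = n·p_i: 180×0.39 = 70.2, 180×0.26 = 46.8, 180×0.35 = 63.
χ² = (68−70.2)²/70.2 + (45−46.8)²/46.8 + (67−63)²/63
   = 0.0689 + 0.0692 + 0.2540
The largest term is for right: 0.254.

right, 0.254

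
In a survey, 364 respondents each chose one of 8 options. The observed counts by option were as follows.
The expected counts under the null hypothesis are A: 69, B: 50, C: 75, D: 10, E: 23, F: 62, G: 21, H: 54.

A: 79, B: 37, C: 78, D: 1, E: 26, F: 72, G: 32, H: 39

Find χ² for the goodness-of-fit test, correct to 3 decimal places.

24.982

cat         O        E   (O−E)²/E
A          79       69     1.4493
B          37       50     3.3800
C          78       75     0.1200
D           1       10     8.1000
E          26       23     0.3913
F          72       62     1.6129
G          32       21     5.7619
H          39       54     4.1667
Sum = 24.982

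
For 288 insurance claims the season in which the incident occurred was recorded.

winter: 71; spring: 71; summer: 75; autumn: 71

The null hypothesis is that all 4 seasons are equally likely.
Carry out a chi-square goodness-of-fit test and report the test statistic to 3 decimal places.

Expected count for each of the 4 categories: 288/4 = 72.
winter: (71 − 72)²/72 = 1/72 = 0.0139
spring: (71 − 72)²/72 = 1/72 = 0.0139
summer: (75 − 72)²/72 = 9/72 = 0.1250
autumn: (71 − 72)²/72 = 1/72 = 0.0139
Sum = 0.167

0.167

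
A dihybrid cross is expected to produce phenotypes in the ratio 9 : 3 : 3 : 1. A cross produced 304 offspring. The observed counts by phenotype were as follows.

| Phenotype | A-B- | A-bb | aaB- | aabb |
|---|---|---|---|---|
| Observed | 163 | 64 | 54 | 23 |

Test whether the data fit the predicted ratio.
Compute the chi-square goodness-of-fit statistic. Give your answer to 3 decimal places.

2.234

Ratio total = 16. Expected counts: 304×9/16 = 171, 304×3/16 = 57, 304×3/16 = 57, 304×1/16 = 19.
χ² = (163−171)²/171 + (64−57)²/57 + (54−57)²/57 + (23−19)²/19
   = 0.3743 + 0.8596 + 0.1579 + 0.8421
Sum = 2.234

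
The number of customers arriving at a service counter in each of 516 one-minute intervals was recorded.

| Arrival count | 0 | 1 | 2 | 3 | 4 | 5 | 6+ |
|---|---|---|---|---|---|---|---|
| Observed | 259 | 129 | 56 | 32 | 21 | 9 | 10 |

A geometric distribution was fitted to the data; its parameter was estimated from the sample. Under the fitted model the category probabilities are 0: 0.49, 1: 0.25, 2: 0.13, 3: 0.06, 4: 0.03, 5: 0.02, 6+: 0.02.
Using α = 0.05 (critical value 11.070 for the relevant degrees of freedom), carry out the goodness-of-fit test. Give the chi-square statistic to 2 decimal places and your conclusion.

Expected counts E_i = n·p_i: 516×0.49 = 252.84, 516×0.25 = 129, 516×0.13 = 67.08, 516×0.06 = 30.96, 516×0.03 = 15.48, 516×0.02 = 10.32, 516×0.02 = 10.32.
0: (259 − 252.84)²/252.84 = 37.9456/252.84 = 0.150
1: (129 − 129)²/129 = 0/129 = 0.000
2: (56 − 67.08)²/67.08 = 122.7664/67.08 = 1.830
3: (32 − 30.96)²/30.96 = 1.0816/30.96 = 0.035
4: (21 − 15.48)²/15.48 = 30.4704/15.48 = 1.968
5: (9 − 10.32)²/10.32 = 1.7424/10.32 = 0.169
6+: (10 − 10.32)²/10.32 = 0.1024/10.32 = 0.010
Sum = 4.16
df = 5. Since 4.16 < 11.070, we do not reject H₀.

4.16; do not reject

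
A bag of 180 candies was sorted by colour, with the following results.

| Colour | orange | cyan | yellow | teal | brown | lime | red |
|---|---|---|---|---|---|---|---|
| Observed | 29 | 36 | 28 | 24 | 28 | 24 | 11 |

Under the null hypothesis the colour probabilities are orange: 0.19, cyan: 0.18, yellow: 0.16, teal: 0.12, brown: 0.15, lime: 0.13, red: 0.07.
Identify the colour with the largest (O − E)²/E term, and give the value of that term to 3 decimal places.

Expected counts E_i = n·p_i: 180×0.19 = 34.2, 180×0.18 = 32.4, 180×0.16 = 28.8, 180×0.12 = 21.6, 180×0.15 = 27, 180×0.13 = 23.4, 180×0.07 = 12.6.
cat         O        E   (O−E)²/E
orange     29     34.2     0.7906
cyan       36     32.4     0.4000
yellow     28     28.8     0.0222
teal       24     21.6     0.2667
brown      28       27     0.0370
lime       24     23.4     0.0154
red        11     12.6     0.2032
The largest term is for orange: 0.791.

orange, 0.791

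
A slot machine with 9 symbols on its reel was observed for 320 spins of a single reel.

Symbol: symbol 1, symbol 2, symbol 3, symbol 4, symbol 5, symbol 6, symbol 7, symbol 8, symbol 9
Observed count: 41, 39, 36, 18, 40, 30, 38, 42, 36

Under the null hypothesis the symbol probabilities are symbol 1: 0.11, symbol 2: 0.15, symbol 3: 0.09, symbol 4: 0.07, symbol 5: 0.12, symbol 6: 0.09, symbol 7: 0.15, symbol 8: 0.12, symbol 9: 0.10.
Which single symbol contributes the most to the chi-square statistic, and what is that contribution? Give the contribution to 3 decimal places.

Expected counts E_i = n·p_i: 320×0.11 = 35.2, 320×0.15 = 48, 320×0.09 = 28.8, 320×0.07 = 22.4, 320×0.12 = 38.4, 320×0.09 = 28.8, 320×0.15 = 48, 320×0.12 = 38.4, 320×0.10 = 32.
cat           O        E   (O−E)²/E
symbol 1     41     35.2     0.9557
symbol 2     39       48     1.6875
symbol 3     36     28.8     1.8000
symbol 4     18     22.4     0.8643
symbol 5     40     38.4     0.0667
symbol 6     30     28.8     0.0500
symbol 7     38       48     2.0833
symbol 8     42     38.4     0.3375
symbol 9     36       32     0.5000
The largest term is for symbol 7: 2.083.

symbol 7, 2.083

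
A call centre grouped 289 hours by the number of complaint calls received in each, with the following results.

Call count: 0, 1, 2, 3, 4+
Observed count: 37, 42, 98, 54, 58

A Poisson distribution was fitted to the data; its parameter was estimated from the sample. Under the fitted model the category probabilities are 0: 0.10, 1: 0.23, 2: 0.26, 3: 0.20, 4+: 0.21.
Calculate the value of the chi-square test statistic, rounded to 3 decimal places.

18.602

Expected counts E_i = n·p_i: 289×0.10 = 28.9, 289×0.23 = 66.47, 289×0.26 = 75.14, 289×0.20 = 57.8, 289×0.21 = 60.69.
χ² = (37−28.9)²/28.9 + (42−66.47)²/66.47 + (98−75.14)²/75.14 + (54−57.8)²/57.8 + (58−60.69)²/60.69
   = 2.2702 + 9.0083 + 6.9547 + 0.2498 + 0.1192
Sum = 18.602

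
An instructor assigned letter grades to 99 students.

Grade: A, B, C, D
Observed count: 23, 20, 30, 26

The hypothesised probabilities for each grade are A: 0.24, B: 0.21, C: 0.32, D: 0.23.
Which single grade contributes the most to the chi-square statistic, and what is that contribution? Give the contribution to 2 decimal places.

Expected counts E_i = n·p_i: 99×0.24 = 23.76, 99×0.21 = 20.79, 99×0.32 = 31.68, 99×0.23 = 22.77.
cat         O        E   (O−E)²/E
A          23    23.76      0.024
B          20    20.79      0.030
C          30    31.68      0.089
D          26    22.77      0.458
The largest term is for D: 0.46.

D, 0.46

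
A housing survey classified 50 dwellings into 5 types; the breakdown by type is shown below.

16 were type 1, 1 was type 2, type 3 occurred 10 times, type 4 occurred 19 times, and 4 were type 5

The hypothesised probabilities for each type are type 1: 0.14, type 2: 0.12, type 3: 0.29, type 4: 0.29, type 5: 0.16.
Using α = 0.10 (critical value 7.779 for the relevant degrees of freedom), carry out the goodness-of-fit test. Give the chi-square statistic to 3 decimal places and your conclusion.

20.531; reject

Expected counts E_i = n·p_i: 50×0.14 = 7, 50×0.12 = 6, 50×0.29 = 14.5, 50×0.29 = 14.5, 50×0.16 = 8.
χ² = (16−7)²/7 + (1−6)²/6 + (10−14.5)²/14.5 + (19−14.5)²/14.5 + (4−8)²/8
   = 11.5714 + 4.1667 + 1.3966 + 1.3966 + 2.0000
Sum = 20.531
df = 4. Since 20.531 > 7.779, we reject H₀.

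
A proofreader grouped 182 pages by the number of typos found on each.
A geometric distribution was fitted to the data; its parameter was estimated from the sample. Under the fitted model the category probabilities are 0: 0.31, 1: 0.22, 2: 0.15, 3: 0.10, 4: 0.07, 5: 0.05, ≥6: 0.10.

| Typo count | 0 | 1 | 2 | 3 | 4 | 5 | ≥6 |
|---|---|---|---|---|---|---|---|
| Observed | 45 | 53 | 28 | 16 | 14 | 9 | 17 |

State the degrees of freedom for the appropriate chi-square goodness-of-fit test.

5

There are k = 7 categories and 1 parameter estimated from the data, so df = 7 − 1 − 1 = 5.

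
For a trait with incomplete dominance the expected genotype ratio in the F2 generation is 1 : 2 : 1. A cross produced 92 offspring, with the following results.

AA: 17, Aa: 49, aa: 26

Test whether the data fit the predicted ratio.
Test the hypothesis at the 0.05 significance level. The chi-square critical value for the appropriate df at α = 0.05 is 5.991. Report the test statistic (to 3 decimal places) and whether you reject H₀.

Ratio total = 4. Expected counts: 92×1/4 = 23, 92×2/4 = 46, 92×1/4 = 23.
AA: (17 − 23)²/23 = 36/23 = 1.5652
Aa: (49 − 46)²/46 = 9/46 = 0.1957
aa: (26 − 23)²/23 = 9/23 = 0.3913
Sum = 2.152
df = 2. Since 2.152 < 5.991, we do not reject H₀.

2.152; do not reject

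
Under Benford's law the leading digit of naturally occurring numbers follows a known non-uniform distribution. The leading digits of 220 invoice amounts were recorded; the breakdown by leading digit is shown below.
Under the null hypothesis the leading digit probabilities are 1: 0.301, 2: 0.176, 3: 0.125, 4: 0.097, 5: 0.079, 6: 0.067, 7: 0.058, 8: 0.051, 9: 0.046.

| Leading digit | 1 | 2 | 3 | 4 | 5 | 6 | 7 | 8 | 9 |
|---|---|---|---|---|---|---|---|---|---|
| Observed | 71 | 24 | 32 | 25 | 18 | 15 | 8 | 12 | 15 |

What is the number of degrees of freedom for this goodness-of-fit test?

There are k = 9 categories and no parameters were estimated from the data, so df = 9 − 1 = 8.

8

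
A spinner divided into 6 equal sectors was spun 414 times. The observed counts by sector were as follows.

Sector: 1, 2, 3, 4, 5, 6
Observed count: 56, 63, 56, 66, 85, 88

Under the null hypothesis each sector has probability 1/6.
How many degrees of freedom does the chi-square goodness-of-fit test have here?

There are k = 6 categories and no parameters were estimated from the data, so df = 6 − 1 = 5.

5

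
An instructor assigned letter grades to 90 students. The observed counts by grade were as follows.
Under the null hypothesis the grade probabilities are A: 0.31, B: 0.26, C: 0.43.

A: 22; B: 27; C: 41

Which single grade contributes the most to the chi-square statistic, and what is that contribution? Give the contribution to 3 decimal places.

Expected counts E_i = n·p_i: 90×0.31 = 27.9, 90×0.26 = 23.4, 90×0.43 = 38.7.
A: (22 − 27.9)²/27.9 = 34.81/27.9 = 1.2477
B: (27 − 23.4)²/23.4 = 12.96/23.4 = 0.5538
C: (41 − 38.7)²/38.7 = 5.29/38.7 = 0.1367
The largest term is for A: 1.248.

A, 1.248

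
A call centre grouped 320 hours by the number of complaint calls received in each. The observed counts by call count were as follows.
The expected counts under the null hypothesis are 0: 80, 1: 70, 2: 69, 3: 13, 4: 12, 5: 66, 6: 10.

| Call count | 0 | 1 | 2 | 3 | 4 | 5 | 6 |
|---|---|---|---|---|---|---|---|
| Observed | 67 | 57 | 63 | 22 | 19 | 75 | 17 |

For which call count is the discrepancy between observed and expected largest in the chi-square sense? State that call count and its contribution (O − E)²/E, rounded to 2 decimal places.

3, 6.23

cat         O        E   (O−E)²/E
0          67       80      2.113
1          57       70      2.414
2          63       69      0.522
3          22       13      6.231
4          19       12      4.083
5          75       66      1.227
6          17       10      4.900
The largest term is for 3: 6.23.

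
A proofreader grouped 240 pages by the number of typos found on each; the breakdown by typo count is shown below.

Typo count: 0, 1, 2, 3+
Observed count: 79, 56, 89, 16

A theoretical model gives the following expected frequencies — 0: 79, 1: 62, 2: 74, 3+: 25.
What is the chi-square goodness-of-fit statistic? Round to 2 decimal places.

6.86

χ² = (79−79)²/79 + (56−62)²/62 + (89−74)²/74 + (16−25)²/25
   = 0.000 + 0.581 + 3.041 + 3.240
Sum = 6.86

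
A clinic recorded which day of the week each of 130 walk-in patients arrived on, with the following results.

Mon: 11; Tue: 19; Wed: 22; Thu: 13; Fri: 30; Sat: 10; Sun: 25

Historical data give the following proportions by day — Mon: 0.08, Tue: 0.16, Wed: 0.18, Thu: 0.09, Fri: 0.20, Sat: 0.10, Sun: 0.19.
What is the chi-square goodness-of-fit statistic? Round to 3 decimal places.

Expected counts E_i = n·p_i: 130×0.08 = 10.4, 130×0.16 = 20.8, 130×0.18 = 23.4, 130×0.09 = 11.7, 130×0.20 = 26, 130×0.10 = 13, 130×0.19 = 24.7.
cat         O        E   (O−E)²/E
Mon        11     10.4     0.0346
Tue        19     20.8     0.1558
Wed        22     23.4     0.0838
Thu        13     11.7     0.1444
Fri        30       26     0.6154
Sat        10       13     0.6923
Sun        25     24.7     0.0036
Sum = 1.730

1.730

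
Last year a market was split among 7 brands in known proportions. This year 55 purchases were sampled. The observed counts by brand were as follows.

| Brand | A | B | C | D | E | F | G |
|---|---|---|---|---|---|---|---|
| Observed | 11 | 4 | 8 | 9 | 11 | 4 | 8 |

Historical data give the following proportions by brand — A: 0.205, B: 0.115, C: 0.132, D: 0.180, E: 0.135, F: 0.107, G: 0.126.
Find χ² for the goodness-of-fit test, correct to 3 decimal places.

Expected counts E_i = n·p_i: 55×0.205 = 11.275, 55×0.115 = 6.325, 55×0.132 = 7.26, 55×0.180 = 9.9, 55×0.135 = 7.425, 55×0.107 = 5.885, 55×0.126 = 6.93.
A: (11 − 11.275)²/11.275 = 0.075625/11.275 = 0.0067
B: (4 − 6.325)²/6.325 = 5.405625/6.325 = 0.8546
C: (8 − 7.26)²/7.26 = 0.5476/7.26 = 0.0754
D: (9 − 9.9)²/9.9 = 0.81/9.9 = 0.0818
E: (11 − 7.425)²/7.425 = 12.780625/7.425 = 1.7213
F: (4 − 5.885)²/5.885 = 3.553225/5.885 = 0.6038
G: (8 − 6.93)²/6.93 = 1.1449/6.93 = 0.1652
Sum = 3.509

3.509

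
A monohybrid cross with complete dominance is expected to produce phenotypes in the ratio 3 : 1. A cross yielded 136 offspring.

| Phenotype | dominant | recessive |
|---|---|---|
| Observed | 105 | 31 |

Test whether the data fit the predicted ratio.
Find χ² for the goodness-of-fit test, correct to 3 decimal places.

0.353

Ratio total = 4. Expected counts: 136×3/4 = 102, 136×1/4 = 34.
cat            O        E   (O−E)²/E
dominant     105      102     0.0882
recessive     31       34     0.2647
Sum = 0.353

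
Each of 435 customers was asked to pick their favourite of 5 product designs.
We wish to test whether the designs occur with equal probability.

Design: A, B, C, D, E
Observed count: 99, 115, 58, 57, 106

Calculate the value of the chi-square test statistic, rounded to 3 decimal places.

Under H₀ each category has probability 1/5, so each expected count is 435/5 = 87.
cat         O        E   (O−E)²/E
A          99       87     1.6552
B         115       87     9.0115
C          58       87     9.6667
D          57       87    10.3448
E         106       87     4.1494
Sum = 34.828

34.828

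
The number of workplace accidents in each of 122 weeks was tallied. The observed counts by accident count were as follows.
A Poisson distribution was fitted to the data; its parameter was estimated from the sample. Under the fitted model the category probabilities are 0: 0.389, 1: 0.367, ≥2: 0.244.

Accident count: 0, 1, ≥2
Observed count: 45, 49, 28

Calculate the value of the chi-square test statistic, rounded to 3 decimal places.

0.631

Expected counts E_i = n·p_i: 122×0.389 = 47.458, 122×0.367 = 44.774, 122×0.244 = 29.768.
cat         O        E   (O−E)²/E
0          45   47.458     0.1273
1          49   44.774     0.3989
≥2         28   29.768     0.1050
Sum = 0.631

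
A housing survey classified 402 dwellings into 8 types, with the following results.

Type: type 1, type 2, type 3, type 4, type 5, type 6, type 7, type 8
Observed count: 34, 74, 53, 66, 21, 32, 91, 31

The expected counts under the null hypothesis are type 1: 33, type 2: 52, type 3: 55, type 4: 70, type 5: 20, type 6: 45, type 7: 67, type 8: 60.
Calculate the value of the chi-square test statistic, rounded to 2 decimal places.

36.06

type 1: (34 − 33)²/33 = 1/33 = 0.030
type 2: (74 − 52)²/52 = 484/52 = 9.308
type 3: (53 − 55)²/55 = 4/55 = 0.073
type 4: (66 − 70)²/70 = 16/70 = 0.229
type 5: (21 − 20)²/20 = 1/20 = 0.050
type 6: (32 − 45)²/45 = 169/45 = 3.756
type 7: (91 − 67)²/67 = 576/67 = 8.597
type 8: (31 − 60)²/60 = 841/60 = 14.017
Sum = 36.06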